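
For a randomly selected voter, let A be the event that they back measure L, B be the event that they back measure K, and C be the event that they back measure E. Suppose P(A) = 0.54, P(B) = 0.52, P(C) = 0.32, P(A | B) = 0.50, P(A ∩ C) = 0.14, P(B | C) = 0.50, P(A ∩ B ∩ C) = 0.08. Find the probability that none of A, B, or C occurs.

0.10

P(A ∩ B) = P(B)·P(A|B) = 0.52 × 0.50 = 0.26
P(B ∩ C) = P(C)·P(B|C) = 0.32 × 0.50 = 0.16
Inclusion–exclusion gives
P(A ∪ B ∪ C) = 0.54 + 0.52 + 0.32 − 0.26 − 0.14 − 0.16 + 0.08 = 0.90
P(none) = 1 − 0.90 = 0.10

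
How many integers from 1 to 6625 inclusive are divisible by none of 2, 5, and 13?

2446

floor(6625/2) + floor(6625/5) + floor(6625/13) − floor(6625/10) − floor(6625/26) − floor(6625/65) + floor(6625/130) = 3312 + 1325 + 509 − 662 − 254 − 101 + 50 = 4179
6625 − 4179 = 2446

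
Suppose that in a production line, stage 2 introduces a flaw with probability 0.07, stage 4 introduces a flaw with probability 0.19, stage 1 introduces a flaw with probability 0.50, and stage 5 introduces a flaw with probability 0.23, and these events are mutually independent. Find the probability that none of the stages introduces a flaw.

P(none) = (1 − 0.07) × (1 − 0.19) × (1 − 0.50) × (1 − 0.23) = 0.93 × 0.81 × 0.50 × 0.77 = 0.2900205

0.2900205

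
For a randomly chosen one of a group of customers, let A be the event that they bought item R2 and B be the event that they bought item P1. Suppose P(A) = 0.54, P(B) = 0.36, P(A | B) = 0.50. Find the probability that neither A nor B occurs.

0.28

P(A ∩ B) = P(B)·P(A|B) = 0.36 × 0.50 = 0.18
By inclusion-exclusion,
P(A ∪ B) = 0.54 + 0.36 − 0.18 = 0.72
P(none) = 1 − 0.72 = 0.28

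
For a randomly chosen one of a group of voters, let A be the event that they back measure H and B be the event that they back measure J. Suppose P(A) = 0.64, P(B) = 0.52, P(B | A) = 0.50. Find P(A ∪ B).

0.84

P(A ∩ B) = P(A)·P(B|A) = 0.64 × 0.50 = 0.32
Apply inclusion-exclusion:
P(A ∪ B) = 0.64 + 0.52 − 0.32 = 0.84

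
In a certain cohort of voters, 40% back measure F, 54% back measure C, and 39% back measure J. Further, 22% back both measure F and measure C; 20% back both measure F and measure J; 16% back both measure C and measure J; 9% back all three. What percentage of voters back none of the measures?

16%

Apply inclusion-exclusion:
P(union) = 40 + 54 + 39 − 22 − 20 − 16 + 9 = 84%
P(none) = 100% − 84% = 16%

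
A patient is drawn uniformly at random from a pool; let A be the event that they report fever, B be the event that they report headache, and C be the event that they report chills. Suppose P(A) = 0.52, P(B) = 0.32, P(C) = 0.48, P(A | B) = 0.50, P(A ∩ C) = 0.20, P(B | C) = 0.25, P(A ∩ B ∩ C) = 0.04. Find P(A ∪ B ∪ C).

0.88

P(A ∩ B) = P(B)·P(A|B) = 0.32 × 0.50 = 0.16
P(B ∩ C) = P(C)·P(B|C) = 0.48 × 0.25 = 0.12
Inclusion–exclusion gives
P(A ∪ B ∪ C) = 0.52 + 0.32 + 0.48 − 0.16 − 0.20 − 0.12 + 0.04 = 0.88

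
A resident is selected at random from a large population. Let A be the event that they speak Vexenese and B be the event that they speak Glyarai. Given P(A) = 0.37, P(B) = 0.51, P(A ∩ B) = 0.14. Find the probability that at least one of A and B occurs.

0.74

P(A ∪ B) = 0.37 + 0.51 − 0.14 = 0.74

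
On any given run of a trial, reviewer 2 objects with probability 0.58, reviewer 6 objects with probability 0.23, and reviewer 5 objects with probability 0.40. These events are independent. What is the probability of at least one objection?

0.80596

P(none) = (1 − 0.58) × (1 − 0.23) × (1 − 0.40) = 0.42 × 0.77 × 0.60 = 0.19404
P(at least one) = 1 − 0.19404 = 0.80596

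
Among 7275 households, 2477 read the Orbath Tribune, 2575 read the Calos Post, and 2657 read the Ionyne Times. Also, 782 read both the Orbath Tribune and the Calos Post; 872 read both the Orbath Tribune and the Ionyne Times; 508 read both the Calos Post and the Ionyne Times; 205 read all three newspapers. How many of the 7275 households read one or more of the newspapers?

5752

By inclusion-exclusion,
|union| = 2477 + 2575 + 2657 − 782 − 872 − 508 + 205 = 5752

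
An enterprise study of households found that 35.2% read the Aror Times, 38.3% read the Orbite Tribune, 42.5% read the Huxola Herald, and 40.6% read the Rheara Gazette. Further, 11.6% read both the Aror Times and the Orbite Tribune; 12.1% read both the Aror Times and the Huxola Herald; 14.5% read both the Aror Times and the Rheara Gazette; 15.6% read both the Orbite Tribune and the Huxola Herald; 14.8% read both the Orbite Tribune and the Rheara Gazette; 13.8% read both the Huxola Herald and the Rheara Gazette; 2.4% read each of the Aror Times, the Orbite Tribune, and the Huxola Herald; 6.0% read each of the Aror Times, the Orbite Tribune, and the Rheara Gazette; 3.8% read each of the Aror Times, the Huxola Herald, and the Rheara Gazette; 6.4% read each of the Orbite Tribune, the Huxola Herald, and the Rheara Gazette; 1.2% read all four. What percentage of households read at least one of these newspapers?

Inclusion–exclusion gives
P(union) = 35.2 + 38.3 + 42.5 + 40.6 − 11.6 − 12.1 − 14.5 − 15.6 − 14.8 − 13.8 + 2.4 + 6.0 + 3.8 + 6.4 − 1.2 = 91.6%

91.6%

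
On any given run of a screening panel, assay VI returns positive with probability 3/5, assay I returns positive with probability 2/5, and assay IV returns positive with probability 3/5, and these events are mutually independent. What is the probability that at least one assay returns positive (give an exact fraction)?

P(none) = (1 − 3/5) × (1 − 2/5) × (1 − 3/5) = 2/5 × 3/5 × 2/5 = 12/125
P(at least one) = 1 − 12/125 = 113/125

113/125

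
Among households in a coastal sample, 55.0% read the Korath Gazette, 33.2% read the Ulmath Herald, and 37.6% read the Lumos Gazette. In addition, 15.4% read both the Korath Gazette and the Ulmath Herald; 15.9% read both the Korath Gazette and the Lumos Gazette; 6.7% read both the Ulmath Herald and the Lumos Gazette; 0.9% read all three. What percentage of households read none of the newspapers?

Inclusion–exclusion gives
P(≥1) = 55.0 + 33.2 + 37.6 − 15.4 − 15.9 − 6.7 + 0.9 = 88.7%
P(none) = 100% − 88.7% = 11.3%

11.3%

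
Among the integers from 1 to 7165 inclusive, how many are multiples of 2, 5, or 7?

4709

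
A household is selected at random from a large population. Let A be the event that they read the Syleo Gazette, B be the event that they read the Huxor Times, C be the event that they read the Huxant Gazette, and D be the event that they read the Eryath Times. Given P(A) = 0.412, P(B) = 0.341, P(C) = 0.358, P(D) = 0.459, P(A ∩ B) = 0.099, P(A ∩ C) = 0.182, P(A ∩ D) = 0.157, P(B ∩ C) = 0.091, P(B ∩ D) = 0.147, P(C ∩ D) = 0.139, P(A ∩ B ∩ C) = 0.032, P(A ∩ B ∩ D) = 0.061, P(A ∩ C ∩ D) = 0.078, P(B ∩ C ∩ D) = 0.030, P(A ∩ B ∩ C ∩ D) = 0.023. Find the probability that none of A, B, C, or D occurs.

0.067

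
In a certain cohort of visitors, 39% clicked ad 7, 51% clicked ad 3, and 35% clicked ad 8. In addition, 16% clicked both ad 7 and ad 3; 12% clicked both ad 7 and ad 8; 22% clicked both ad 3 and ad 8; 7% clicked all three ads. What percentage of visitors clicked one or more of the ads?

82%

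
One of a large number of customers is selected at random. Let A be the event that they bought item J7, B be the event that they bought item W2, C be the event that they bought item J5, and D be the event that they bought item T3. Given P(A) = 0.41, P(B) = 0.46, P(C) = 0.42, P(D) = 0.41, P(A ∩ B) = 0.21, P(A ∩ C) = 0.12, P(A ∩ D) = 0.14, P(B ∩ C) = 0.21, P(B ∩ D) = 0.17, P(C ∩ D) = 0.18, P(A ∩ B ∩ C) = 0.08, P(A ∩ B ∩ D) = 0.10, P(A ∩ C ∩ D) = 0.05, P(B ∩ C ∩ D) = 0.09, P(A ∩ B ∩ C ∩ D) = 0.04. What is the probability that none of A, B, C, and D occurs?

0.05

Apply inclusion-exclusion:
P(A ∪ B ∪ C ∪ D) = 0.41 + 0.46 + 0.42 + 0.41 − 0.21 − 0.12 − 0.14 − 0.21 − 0.17 − 0.18 + 0.08 + 0.10 + 0.05 + 0.09 − 0.04 = 0.95
P(none) = 1 − 0.95 = 0.05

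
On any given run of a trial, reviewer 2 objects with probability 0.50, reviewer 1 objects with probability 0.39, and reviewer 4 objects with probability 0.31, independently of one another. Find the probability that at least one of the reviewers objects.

Independence gives P(none) = ∏(1 − pᵢ).
P(none) = (1 − 0.50) × (1 − 0.39) × (1 − 0.31) = 0.50 × 0.61 × 0.69 = 0.21045
P(at least one) = 1 − 0.21045 = 0.78955

0.78955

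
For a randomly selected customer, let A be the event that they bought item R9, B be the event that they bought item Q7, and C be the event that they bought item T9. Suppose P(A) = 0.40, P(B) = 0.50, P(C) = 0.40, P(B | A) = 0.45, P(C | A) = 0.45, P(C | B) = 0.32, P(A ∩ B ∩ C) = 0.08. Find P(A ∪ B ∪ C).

0.86

P(A ∩ B) = P(A)·P(B|A) = 0.40 × 0.45 = 0.18
P(A ∩ C) = P(A)·P(C|A) = 0.40 × 0.45 = 0.18
P(B ∩ C) = P(B)·P(C|B) = 0.50 × 0.32 = 0.16
P(A ∪ B ∪ C) = 0.40 + 0.50 + 0.40 − 0.18 − 0.18 − 0.16 + 0.08 = 0.86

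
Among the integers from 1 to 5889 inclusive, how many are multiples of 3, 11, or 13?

Inclusion–exclusion gives
floor(5889/3) + floor(5889/11) + floor(5889/13) − floor(5889/33) − floor(5889/39) − floor(5889/143) + floor(5889/429) = 1963 + 535 + 453 − 178 − 151 − 41 + 13 = 2594

2594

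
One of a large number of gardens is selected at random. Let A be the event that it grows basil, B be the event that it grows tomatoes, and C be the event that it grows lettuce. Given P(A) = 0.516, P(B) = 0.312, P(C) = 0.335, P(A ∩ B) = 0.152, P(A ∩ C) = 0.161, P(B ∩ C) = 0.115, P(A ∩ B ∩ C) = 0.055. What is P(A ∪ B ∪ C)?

0.790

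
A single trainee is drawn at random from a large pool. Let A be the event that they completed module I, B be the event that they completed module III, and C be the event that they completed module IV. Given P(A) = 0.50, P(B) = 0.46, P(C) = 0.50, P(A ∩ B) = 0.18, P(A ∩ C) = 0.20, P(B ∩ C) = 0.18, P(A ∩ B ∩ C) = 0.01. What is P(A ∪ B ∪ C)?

By inclusion-exclusion,
P(A ∪ B ∪ C) = 0.50 + 0.46 + 0.50 − 0.18 − 0.20 − 0.18 + 0.01 = 0.91

0.91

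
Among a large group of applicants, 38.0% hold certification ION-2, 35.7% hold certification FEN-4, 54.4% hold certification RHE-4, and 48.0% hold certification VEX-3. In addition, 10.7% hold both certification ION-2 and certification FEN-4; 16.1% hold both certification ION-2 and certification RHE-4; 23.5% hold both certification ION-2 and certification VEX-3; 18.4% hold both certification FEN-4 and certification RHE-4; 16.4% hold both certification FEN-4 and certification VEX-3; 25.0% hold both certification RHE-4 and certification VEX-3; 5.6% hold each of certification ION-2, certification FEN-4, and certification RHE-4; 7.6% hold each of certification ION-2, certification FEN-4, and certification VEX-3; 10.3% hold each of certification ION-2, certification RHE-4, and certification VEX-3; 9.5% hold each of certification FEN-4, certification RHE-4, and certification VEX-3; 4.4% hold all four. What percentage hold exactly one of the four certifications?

37.3%

By inclusion–exclusion (exactly-one form):
P(exactly one) = 38.0 + 35.7 + 54.4 + 48.0 − 2·10.7 − 2·16.1 − 2·23.5 − 2·18.4 − 2·16.4 − 2·25.0 + 3·5.6 + 3·7.6 + 3·10.3 + 3·9.5 − 4·4.4 = 37.3%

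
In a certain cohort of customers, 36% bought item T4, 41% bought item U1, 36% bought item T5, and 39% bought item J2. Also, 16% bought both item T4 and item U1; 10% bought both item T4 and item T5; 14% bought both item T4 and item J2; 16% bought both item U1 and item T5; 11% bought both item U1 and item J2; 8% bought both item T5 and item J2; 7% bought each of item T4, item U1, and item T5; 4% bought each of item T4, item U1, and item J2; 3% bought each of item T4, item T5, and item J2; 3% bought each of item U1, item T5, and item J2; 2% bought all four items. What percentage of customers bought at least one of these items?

By inclusion-exclusion,
P(at least one) = 36 + 41 + 36 + 39 − 16 − 10 − 14 − 16 − 11 − 8 + 7 + 4 + 3 + 3 − 2 = 92%

92%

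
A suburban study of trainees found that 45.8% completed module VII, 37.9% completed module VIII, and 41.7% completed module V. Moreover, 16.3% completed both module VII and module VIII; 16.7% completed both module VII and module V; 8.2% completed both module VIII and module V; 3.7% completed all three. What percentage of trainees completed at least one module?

Inclusion–exclusion gives
P(≥1) = 45.8 + 37.9 + 41.7 − 16.3 − 16.7 − 8.2 + 3.7 = 87.9%

87.9%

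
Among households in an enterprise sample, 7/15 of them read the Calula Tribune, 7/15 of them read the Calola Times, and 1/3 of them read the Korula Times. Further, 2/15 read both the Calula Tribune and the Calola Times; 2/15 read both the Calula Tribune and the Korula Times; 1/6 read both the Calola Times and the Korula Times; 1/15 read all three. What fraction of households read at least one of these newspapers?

9/10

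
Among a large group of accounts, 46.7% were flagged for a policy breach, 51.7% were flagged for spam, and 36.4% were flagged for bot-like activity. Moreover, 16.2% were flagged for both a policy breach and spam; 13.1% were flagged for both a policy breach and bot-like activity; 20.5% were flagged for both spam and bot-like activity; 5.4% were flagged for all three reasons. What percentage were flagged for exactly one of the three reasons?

Using the inclusion–exclusion count for exactly one event:
P(exactly one) = 46.7 + 51.7 + 36.4 − 2·16.2 − 2·13.1 − 2·20.5 + 3·5.4 = 51.4%

51.4%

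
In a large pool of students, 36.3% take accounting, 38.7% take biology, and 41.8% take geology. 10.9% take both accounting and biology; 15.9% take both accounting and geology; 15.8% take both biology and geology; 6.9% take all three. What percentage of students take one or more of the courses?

By inclusion-exclusion,
P(at least one) = 36.3 + 38.7 + 41.8 − 10.9 − 15.9 − 15.8 + 6.9 = 81.1%

81.1%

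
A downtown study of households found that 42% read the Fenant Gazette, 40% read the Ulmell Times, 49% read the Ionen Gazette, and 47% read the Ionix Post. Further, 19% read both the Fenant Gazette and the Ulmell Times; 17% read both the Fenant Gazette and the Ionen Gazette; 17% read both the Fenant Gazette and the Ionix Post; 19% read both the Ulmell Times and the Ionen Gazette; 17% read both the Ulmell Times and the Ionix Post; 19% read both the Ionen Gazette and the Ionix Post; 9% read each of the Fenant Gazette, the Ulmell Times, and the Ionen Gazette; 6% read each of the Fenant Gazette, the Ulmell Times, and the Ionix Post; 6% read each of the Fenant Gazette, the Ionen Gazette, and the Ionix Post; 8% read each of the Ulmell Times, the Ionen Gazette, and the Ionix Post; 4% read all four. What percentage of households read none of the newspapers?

Using inclusion–exclusion:
P(at least one) = 42 + 40 + 49 + 47 − 19 − 17 − 17 − 19 − 17 − 19 + 9 + 6 + 6 + 8 − 4 = 95%
P(none) = 100% − 95% = 5%

5%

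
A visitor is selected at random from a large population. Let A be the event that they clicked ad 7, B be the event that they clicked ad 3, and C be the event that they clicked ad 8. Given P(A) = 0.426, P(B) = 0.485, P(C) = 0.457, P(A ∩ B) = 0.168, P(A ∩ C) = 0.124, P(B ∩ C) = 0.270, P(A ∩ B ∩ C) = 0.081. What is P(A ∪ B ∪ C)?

By inclusion-exclusion,
P(A ∪ B ∪ C) = 0.426 + 0.485 + 0.457 − 0.168 − 0.124 − 0.270 + 0.081 = 0.887

0.887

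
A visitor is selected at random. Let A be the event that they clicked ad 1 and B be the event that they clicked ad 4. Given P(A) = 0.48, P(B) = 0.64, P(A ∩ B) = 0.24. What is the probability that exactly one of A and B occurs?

P(exactly one) = 0.48 + 0.64 − 2·0.24 = 0.64

0.64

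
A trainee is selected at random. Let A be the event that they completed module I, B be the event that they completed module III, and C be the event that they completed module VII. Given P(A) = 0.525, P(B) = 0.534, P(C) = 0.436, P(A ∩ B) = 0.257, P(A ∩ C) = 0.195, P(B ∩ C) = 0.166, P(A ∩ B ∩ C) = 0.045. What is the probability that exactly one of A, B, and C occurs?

Using the inclusion–exclusion count for exactly one event:
P(exactly one) = 0.525 + 0.534 + 0.436 − 2·0.257 − 2·0.195 − 2·0.166 + 3·0.045 = 0.394

0.394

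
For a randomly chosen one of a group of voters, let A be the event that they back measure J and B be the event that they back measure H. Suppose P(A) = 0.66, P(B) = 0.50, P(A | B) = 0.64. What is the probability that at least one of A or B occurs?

0.84

P(A ∩ B) = P(B)·P(A|B) = 0.50 × 0.64 = 0.32
P(A ∪ B) = 0.66 + 0.50 − 0.32 = 0.84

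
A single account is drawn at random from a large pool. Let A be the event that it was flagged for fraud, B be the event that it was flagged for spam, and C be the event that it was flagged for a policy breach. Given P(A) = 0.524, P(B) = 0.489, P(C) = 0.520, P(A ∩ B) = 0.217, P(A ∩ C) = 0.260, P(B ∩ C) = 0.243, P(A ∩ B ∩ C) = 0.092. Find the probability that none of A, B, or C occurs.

0.095

P(A ∪ B ∪ C) = 0.524 + 0.489 + 0.520 − 0.217 − 0.260 − 0.243 + 0.092 = 0.905
P(none) = 1 − 0.905 = 0.095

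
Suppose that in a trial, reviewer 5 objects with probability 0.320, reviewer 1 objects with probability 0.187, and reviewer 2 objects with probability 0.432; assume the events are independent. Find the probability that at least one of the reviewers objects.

0.68598688

Independence gives P(none) = ∏(1 − pᵢ).
P(none) = (1 − 0.320) × (1 − 0.187) × (1 − 0.432) = 0.680 × 0.813 × 0.568 = 0.31401312
P(at least one) = 1 − 0.31401312 = 0.68598688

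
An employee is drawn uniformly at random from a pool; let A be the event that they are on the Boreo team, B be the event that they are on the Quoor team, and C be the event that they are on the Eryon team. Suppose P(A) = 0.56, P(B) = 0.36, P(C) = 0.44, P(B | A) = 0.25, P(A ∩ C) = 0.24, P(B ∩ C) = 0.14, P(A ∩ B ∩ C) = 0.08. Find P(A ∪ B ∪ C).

P(A ∩ B) = P(A)·P(B|A) = 0.56 × 0.25 = 0.14
By inclusion-exclusion,
P(A ∪ B ∪ C) = 0.56 + 0.36 + 0.44 − 0.14 − 0.24 − 0.14 + 0.08 = 0.92

0.92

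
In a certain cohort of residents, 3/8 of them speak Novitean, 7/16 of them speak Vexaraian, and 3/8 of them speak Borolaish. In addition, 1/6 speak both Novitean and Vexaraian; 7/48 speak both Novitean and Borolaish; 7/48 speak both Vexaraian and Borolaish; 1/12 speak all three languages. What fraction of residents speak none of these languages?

3/16

P(≥1) = 3/8 + 7/16 + 3/8 − 1/6 − 7/48 − 7/48 + 1/12 = 13/16
P(none) = 1 − 13/16 = 3/16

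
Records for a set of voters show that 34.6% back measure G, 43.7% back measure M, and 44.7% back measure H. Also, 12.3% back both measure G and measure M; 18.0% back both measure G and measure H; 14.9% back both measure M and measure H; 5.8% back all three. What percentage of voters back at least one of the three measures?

By inclusion–exclusion:
P(union) = 34.6 + 43.7 + 44.7 − 12.3 − 18.0 − 14.9 + 5.8 = 83.6%

83.6%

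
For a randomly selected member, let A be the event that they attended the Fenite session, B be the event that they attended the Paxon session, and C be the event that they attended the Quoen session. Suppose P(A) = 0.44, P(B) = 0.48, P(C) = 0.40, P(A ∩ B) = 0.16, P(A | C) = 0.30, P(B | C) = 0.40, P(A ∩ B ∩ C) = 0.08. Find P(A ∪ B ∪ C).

0.96

P(A ∩ C) = P(C)·P(A|C) = 0.40 × 0.30 = 0.12
P(B ∩ C) = P(C)·P(B|C) = 0.40 × 0.40 = 0.16
By inclusion–exclusion:
P(A ∪ B ∪ C) = 0.44 + 0.48 + 0.40 − 0.16 − 0.12 − 0.16 + 0.08 = 0.96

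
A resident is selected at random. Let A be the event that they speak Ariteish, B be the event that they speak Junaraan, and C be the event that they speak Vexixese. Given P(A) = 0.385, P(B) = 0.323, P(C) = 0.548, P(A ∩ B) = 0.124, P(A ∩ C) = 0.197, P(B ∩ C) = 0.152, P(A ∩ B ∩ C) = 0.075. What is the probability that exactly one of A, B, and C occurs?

0.535

By inclusion–exclusion (exactly-one form):
P(exactly one) = 0.385 + 0.323 + 0.548 − 2·0.124 − 2·0.197 − 2·0.152 + 3·0.075 = 0.535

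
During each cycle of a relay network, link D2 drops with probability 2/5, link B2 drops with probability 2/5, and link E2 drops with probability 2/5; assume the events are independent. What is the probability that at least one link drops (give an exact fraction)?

98/125

P(none) = (1 − 2/5) × (1 − 2/5) × (1 − 2/5) = 3/5 × 3/5 × 3/5 = 27/125
P(at least one) = 1 − 27/125 = 98/125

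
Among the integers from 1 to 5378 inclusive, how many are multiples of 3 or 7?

2304

Inclusion–exclusion gives
⌊5378/3⌋ + ⌊5378/7⌋ − ⌊5378/21⌋ = 1792 + 768 − 256 = 2304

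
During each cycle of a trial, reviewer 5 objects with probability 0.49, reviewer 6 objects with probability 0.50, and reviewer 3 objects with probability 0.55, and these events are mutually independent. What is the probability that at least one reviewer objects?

Since the events are independent, P(none) is the product of the individual non-occurrence probabilities.
P(none) = (1 − 0.49) × (1 − 0.50) × (1 − 0.55) = 0.51 × 0.50 × 0.45 = 0.11475
P(at least one) = 1 − 0.11475 = 0.88525

0.88525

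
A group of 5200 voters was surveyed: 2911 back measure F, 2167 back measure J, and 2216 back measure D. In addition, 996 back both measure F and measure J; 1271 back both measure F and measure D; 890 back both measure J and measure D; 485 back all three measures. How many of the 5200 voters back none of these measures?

578

Using inclusion–exclusion:
N(≥1) = 2911 + 2167 + 2216 − 996 − 1271 − 890 + 485 = 4622
None: 5200 − 4622 = 578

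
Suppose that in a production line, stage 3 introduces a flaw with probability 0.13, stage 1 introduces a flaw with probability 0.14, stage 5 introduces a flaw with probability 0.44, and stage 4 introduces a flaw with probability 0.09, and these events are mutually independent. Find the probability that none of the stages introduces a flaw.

Independence gives P(none) = ∏(1 − pᵢ).
P(none) = (1 − 0.13) × (1 − 0.14) × (1 − 0.44) × (1 − 0.09) = 0.87 × 0.86 × 0.56 × 0.91 = 0.38128272

0.38128272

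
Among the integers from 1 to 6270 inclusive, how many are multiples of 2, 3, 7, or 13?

Inclusion–exclusion gives
3135 + 2090 + 895 + 482 − 1045 − 447 − 241 − 298 − 160 − 68 + 149 + 80 + 34 + 22 − 11 = 4617

4617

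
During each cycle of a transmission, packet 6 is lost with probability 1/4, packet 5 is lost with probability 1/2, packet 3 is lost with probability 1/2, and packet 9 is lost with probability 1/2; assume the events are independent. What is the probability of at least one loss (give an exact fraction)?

29/32

P(none) = (1 − 1/4) × (1 − 1/2) × (1 − 1/2) × (1 − 1/2) = 3/4 × 1/2 × 1/2 × 1/2 = 3/32
P(at least one) = 1 − 3/32 = 29/32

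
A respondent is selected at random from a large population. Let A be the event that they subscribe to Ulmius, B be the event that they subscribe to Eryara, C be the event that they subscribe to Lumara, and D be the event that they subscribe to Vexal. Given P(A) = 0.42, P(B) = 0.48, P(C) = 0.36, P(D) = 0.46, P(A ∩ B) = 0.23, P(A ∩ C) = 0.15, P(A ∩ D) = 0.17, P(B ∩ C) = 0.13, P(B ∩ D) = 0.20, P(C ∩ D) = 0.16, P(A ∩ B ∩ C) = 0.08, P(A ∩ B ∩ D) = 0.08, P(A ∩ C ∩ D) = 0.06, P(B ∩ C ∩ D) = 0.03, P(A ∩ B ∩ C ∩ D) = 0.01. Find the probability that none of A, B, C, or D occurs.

By inclusion–exclusion:
P(A ∪ B ∪ C ∪ D) = 0.42 + 0.48 + 0.36 + 0.46 − 0.23 − 0.15 − 0.17 − 0.13 − 0.20 − 0.16 + 0.08 + 0.08 + 0.06 + 0.03 − 0.01 = 0.92
P(none) = 1 − 0.92 = 0.08

0.08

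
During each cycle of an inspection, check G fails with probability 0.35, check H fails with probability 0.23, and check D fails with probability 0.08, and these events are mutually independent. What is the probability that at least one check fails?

0.53954

Since the events are independent, P(none) is the product of the individual non-occurrence probabilities.
P(none) = (1 − 0.35) × (1 − 0.23) × (1 − 0.08) = 0.65 × 0.77 × 0.92 = 0.46046
P(at least one) = 1 − 0.46046 = 0.53954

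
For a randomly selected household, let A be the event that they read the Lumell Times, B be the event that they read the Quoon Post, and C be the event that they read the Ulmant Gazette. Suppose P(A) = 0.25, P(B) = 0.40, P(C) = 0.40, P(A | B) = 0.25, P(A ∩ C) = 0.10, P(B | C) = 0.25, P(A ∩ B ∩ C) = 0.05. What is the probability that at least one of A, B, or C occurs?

0.80

P(A ∩ B) = P(B)·P(A|B) = 0.40 × 0.25 = 0.10
P(B ∩ C) = P(C)·P(B|C) = 0.40 × 0.25 = 0.10
Inclusion–exclusion gives
P(A ∪ B ∪ C) = 0.25 + 0.40 + 0.40 − 0.10 − 0.10 − 0.10 + 0.05 = 0.80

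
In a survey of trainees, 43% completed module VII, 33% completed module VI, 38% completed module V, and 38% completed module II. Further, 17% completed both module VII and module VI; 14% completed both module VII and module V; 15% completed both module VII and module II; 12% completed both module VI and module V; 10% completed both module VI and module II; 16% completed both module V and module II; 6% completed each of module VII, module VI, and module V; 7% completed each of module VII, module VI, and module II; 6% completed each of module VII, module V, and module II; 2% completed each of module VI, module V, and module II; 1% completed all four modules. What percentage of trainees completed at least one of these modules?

88%

Using inclusion–exclusion:
P(≥1) = 43 + 33 + 38 + 38 − 17 − 14 − 15 − 12 − 10 − 16 + 6 + 7 + 6 + 2 − 1 = 88%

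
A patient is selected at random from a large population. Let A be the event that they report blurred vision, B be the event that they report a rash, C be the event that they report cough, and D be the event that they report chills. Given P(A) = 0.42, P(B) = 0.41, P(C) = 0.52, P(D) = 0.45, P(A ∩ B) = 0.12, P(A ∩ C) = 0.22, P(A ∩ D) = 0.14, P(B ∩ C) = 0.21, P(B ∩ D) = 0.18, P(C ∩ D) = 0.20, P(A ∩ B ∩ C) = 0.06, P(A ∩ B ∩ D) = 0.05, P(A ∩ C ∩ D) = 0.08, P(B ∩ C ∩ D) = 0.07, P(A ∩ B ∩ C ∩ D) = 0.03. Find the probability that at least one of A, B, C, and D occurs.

0.96

Using inclusion–exclusion:
P(A ∪ B ∪ C ∪ D) = 0.42 + 0.41 + 0.52 + 0.45 − 0.12 − 0.22 − 0.14 − 0.21 − 0.18 − 0.20 + 0.06 + 0.05 + 0.08 + 0.07 − 0.03 = 0.96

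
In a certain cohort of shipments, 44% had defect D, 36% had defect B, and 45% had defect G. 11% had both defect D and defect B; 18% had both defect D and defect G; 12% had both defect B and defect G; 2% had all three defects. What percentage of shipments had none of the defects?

P(≥1) = 44 + 36 + 45 − 11 − 18 − 12 + 2 = 86%
P(none) = 100% − 86% = 14%

14%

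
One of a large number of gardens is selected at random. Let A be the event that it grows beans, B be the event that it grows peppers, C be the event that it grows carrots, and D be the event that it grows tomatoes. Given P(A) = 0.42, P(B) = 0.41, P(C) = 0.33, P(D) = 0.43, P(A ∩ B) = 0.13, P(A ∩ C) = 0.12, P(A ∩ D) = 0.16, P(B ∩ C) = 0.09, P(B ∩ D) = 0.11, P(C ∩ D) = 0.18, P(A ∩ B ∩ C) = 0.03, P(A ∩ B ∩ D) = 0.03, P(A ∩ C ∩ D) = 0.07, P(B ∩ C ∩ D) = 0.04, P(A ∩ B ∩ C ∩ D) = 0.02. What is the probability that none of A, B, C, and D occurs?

P(A ∪ B ∪ C ∪ D) = 0.42 + 0.41 + 0.33 + 0.43 − 0.13 − 0.12 − 0.16 − 0.09 − 0.11 − 0.18 + 0.03 + 0.03 + 0.07 + 0.04 − 0.02 = 0.95
P(none) = 1 − 0.95 = 0.05

0.05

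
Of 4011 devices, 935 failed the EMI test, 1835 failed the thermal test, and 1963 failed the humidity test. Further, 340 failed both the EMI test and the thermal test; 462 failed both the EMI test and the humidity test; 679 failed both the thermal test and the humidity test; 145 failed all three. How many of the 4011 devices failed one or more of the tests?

3397

By inclusion-exclusion,
|union| = 935 + 1835 + 1963 − 340 − 462 − 679 + 145 = 3397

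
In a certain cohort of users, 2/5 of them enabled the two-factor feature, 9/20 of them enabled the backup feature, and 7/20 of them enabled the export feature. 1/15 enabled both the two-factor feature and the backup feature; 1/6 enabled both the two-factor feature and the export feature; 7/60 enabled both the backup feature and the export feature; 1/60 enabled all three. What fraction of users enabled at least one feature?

Inclusion–exclusion gives
P(≥1) = 2/5 + 9/20 + 7/20 − 1/15 − 1/6 − 7/60 + 1/60 = 13/15

13/15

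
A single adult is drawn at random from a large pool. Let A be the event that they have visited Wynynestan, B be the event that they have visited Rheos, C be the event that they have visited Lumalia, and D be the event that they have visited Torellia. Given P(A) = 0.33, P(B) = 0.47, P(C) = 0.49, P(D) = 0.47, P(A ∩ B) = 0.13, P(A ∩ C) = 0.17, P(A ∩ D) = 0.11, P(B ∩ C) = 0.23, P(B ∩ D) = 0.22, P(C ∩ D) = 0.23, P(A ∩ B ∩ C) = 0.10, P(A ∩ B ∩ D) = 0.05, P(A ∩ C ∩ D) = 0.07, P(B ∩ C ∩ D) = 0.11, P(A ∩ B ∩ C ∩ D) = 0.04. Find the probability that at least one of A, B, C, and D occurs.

P(A ∪ B ∪ C ∪ D) = 0.33 + 0.47 + 0.49 + 0.47 − 0.13 − 0.17 − 0.11 − 0.23 − 0.22 − 0.23 + 0.10 + 0.05 + 0.07 + 0.11 − 0.04 = 0.96

0.96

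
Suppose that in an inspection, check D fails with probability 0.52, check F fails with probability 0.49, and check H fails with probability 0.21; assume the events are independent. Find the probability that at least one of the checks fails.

P(none) = (1 − 0.52) × (1 − 0.49) × (1 − 0.21) = 0.48 × 0.51 × 0.79 = 0.193392
P(at least one) = 1 − 0.193392 = 0.806608

0.806608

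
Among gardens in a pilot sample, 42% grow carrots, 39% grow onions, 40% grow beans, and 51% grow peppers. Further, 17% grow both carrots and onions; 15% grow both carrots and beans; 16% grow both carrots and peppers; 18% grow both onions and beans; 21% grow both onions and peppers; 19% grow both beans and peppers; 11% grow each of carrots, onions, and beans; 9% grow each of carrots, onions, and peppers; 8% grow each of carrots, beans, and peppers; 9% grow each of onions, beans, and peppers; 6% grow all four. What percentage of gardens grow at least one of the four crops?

97%

By inclusion-exclusion,
P(≥1) = 42 + 39 + 40 + 51 − 17 − 15 − 16 − 18 − 21 − 19 + 11 + 9 + 8 + 9 − 6 = 97%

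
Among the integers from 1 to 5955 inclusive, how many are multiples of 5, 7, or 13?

Using inclusion–exclusion:
floor(5955/5) + floor(5955/7) + floor(5955/13) − floor(5955/35) − floor(5955/65) − floor(5955/91) + floor(5955/455) = 1191 + 850 + 458 − 170 − 91 − 65 + 13 = 2186

2186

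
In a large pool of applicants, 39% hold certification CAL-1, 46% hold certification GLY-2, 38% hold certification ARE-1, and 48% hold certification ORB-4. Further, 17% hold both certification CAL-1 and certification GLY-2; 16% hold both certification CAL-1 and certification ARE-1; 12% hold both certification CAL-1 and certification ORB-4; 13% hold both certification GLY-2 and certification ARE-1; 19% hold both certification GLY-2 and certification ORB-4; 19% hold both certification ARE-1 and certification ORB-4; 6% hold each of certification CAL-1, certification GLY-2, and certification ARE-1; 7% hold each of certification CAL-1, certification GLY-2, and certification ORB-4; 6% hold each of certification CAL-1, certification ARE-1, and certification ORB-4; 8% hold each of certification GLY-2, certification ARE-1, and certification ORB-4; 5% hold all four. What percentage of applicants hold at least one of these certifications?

97%

P(at least one) = 39 + 46 + 38 + 48 − 17 − 16 − 12 − 13 − 19 − 19 + 6 + 7 + 6 + 8 − 5 = 97%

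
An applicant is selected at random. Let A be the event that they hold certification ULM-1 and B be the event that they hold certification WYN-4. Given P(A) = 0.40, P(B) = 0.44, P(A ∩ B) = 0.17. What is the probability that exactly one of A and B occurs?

By inclusion–exclusion (exactly-one form):
P(exactly one) = 0.40 + 0.44 − 2·0.17 = 0.50

0.50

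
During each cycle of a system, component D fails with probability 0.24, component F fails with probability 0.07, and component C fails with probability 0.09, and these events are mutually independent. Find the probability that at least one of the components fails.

0.356812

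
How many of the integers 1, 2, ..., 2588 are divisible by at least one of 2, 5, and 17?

1614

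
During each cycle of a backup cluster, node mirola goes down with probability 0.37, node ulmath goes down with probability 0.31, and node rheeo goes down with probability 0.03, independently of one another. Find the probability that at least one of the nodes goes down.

0.578341

Since the events are independent, P(none) is the product of the individual non-occurrence probabilities.
P(none) = (1 − 0.37) × (1 − 0.31) × (1 − 0.03) = 0.63 × 0.69 × 0.97 = 0.421659
P(at least one) = 1 − 0.421659 = 0.578341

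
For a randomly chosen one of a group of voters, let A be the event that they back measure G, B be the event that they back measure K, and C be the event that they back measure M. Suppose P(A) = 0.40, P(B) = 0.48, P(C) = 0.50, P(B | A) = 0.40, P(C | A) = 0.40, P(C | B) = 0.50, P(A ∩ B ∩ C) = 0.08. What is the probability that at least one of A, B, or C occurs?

P(A ∩ B) = P(A)·P(B|A) = 0.40 × 0.40 = 0.16
P(A ∩ C) = P(A)·P(C|A) = 0.40 × 0.40 = 0.16
P(B ∩ C) = P(B)·P(C|B) = 0.48 × 0.50 = 0.24
By inclusion-exclusion,
P(A ∪ B ∪ C) = 0.40 + 0.48 + 0.50 − 0.16 − 0.16 − 0.24 + 0.08 = 0.90

0.90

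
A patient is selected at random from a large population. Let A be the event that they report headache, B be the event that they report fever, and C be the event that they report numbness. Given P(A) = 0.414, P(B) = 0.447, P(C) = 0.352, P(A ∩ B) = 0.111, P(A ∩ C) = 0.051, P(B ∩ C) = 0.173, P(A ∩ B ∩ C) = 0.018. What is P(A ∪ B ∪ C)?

0.896

Using inclusion–exclusion:
P(A ∪ B ∪ C) = 0.414 + 0.447 + 0.352 − 0.111 − 0.051 − 0.173 + 0.018 = 0.896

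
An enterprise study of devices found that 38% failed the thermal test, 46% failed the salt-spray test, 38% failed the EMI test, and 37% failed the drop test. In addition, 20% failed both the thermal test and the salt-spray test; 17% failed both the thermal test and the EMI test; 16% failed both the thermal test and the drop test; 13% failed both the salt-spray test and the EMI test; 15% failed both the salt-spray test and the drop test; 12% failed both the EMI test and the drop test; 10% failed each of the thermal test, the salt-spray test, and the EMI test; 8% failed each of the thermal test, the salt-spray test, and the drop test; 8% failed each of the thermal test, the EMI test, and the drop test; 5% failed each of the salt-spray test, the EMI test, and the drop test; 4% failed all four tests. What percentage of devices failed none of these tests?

Using inclusion–exclusion:
P(≥1) = 38 + 46 + 38 + 37 − 20 − 17 − 16 − 13 − 15 − 12 + 10 + 8 + 8 + 5 − 4 = 93%
P(none) = 100% − 93% = 7%

7%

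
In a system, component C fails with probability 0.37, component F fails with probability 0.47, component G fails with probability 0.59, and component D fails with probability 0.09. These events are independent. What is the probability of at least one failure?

0.87542191

P(none) = (1 − 0.37) × (1 − 0.47) × (1 − 0.59) × (1 − 0.09) = 0.63 × 0.53 × 0.41 × 0.91 = 0.12457809
P(at least one) = 1 − 0.12457809 = 0.87542191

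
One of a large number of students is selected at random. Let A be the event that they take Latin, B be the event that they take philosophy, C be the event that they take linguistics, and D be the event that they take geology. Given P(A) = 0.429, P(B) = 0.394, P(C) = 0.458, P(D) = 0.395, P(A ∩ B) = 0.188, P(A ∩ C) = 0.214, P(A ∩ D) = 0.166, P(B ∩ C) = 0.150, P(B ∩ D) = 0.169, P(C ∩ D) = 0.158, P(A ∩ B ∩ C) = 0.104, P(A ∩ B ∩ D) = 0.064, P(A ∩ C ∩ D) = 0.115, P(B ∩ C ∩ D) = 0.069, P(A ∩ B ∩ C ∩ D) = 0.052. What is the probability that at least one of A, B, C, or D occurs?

0.931

Apply inclusion-exclusion:
P(A ∪ B ∪ C ∪ D) = 0.429 + 0.394 + 0.458 + 0.395 − 0.188 − 0.214 − 0.166 − 0.150 − 0.169 − 0.158 + 0.104 + 0.064 + 0.115 + 0.069 − 0.052 = 0.931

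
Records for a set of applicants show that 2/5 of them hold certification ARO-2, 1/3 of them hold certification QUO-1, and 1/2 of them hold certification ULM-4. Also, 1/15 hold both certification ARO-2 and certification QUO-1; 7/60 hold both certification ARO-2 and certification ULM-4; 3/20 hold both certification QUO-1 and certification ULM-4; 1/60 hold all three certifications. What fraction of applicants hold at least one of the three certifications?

11/12

P(≥1) = 2/5 + 1/3 + 1/2 − 1/15 − 7/60 − 3/20 + 1/60 = 11/12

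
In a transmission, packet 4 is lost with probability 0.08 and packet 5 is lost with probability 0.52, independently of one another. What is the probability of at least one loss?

0.5584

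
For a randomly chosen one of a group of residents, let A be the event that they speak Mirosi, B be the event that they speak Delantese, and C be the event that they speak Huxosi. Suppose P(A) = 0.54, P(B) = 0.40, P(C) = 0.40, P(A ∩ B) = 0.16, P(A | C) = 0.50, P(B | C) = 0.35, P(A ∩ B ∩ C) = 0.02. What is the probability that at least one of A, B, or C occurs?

P(A ∩ C) = P(C)·P(A|C) = 0.40 × 0.50 = 0.20
P(B ∩ C) = P(C)·P(B|C) = 0.40 × 0.35 = 0.14
By inclusion–exclusion:
P(A ∪ B ∪ C) = 0.54 + 0.40 + 0.40 − 0.16 − 0.20 − 0.14 + 0.02 = 0.86

0.86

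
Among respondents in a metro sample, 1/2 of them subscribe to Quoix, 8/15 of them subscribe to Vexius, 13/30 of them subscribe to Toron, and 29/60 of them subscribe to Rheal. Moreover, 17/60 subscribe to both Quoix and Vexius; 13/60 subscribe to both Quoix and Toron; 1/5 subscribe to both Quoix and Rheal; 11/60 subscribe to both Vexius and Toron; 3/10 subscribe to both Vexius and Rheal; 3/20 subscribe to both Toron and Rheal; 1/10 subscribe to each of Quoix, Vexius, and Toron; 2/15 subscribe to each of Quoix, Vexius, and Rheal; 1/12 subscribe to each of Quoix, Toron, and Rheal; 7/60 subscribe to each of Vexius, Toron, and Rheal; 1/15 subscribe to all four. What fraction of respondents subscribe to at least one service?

59/60

By inclusion-exclusion,
P(≥1) = 1/2 + 8/15 + 13/30 + 29/60 − 17/60 − 13/60 − 1/5 − 11/60 − 3/10 − 3/20 + 1/10 + 2/15 + 1/12 + 7/60 − 1/15 = 59/60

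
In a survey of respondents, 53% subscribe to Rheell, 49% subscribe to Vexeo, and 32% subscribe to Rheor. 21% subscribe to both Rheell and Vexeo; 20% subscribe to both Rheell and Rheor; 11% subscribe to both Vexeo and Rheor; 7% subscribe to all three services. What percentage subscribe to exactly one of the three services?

51%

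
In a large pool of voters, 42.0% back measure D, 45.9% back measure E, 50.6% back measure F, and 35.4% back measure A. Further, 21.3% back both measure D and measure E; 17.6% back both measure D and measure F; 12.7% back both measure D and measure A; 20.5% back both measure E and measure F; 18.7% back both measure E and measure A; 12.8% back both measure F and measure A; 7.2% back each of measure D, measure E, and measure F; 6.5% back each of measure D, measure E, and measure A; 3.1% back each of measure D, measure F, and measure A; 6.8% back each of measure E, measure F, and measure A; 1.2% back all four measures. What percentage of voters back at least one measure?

92.7%

P(union) = 42.0 + 45.9 + 50.6 + 35.4 − 21.3 − 17.6 − 12.7 − 20.5 − 18.7 − 12.8 + 7.2 + 6.5 + 3.1 + 6.8 − 1.2 = 92.7%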